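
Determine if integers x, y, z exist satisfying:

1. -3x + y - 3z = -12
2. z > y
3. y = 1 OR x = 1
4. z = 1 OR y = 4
Yes

Take x = 1, y = -6, z = 1. Substituting into each constraint:
  (1) -3(1) + (-6) - 3(1) = -12 ✓
  (2) 1 > -6 ✓
  (3) x = 1, target 1 ✓ (second branch holds)
  (4) z = 1, target 1 ✓ (first branch holds)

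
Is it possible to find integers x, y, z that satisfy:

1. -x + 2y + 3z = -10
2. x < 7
Yes

Take x = 0, y = -5, z = 0. Substituting into each constraint:
  (1) 0 + 2(-5) + 3(0) = -10 ✓
  (2) 0 < 7 ✓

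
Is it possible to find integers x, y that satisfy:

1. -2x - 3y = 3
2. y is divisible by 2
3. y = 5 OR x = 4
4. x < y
No

The full constraint system is jointly infeasible over the integers. Each constraint and what it forces:

  - -2x - 3y = 3: is a linear equation tying the variables together
  - y is divisible by 2: restricts y to multiples of 2
  - y = 5 OR x = 4: forces a choice: either y = 5 or x = 4
  - x < y: bounds one variable relative to another variable

Modular obstruction: writing y = 2y', every remaining term of the linear equation is divisible by 2, so the left side is ≡ 0 (mod 2); but the right side 3 ≡ 1 (mod 2). No integers can satisfy it.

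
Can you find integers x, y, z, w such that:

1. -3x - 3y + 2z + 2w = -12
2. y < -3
Yes

Take x = 8, y = -4, z = 0, w = 0. Substituting into each constraint:
  (1) -3(8) - 3(-4) + 2(0) + 2(0) = -12 ✓
  (2) -4 < -3 ✓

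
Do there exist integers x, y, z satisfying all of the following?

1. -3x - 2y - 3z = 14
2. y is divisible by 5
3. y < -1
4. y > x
Yes

Take x = -11, y = -10, z = 13. Substituting into each constraint:
  (1) -3(-11) - 2(-10) - 3(13) = 14 ✓
  (2) -10 = 5 × -2, remainder 0 ✓
  (3) -10 < -1 ✓
  (4) -10 > -11 ✓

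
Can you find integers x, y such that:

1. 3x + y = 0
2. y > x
Yes

Take x = -1, y = 3. Substituting into each constraint:
  (1) 3(-1) + 3 = 0 ✓
  (2) 3 > -1 ✓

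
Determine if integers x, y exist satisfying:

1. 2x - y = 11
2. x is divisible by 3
Yes

Take x = 0, y = -11. Substituting into each constraint:
  (1) 2(0) + 11 = 11 ✓
  (2) 0 = 3 × 0, remainder 0 ✓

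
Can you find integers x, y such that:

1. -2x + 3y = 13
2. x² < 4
Yes

Take x = 1, y = 5. Substituting into each constraint:
  (1) -2(1) + 3(5) = 13 ✓
  (2) x² = (1)² = 1, and 1 < 4 ✓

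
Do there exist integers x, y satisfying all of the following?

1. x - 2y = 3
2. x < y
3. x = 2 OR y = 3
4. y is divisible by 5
No

A contradictory subset is {x - 2y = 3, x < y, x = 2 OR y = 3}. No integer assignment can satisfy these jointly:

  - x - 2y = 3: is a linear equation tying the variables together
  - x < y: bounds one variable relative to another variable
  - x = 2 OR y = 3: forces a choice: either x = 2 or y = 3

Split on the disjunction (x = 2 OR y = 3):
  • If x = 2: with x = 2, every remaining term of the linear equation is divisible by 2, so the left side is ≡ 0 (mod 2); but the right side 1 ≡ 1 (mod 2). No integers can satisfy it.
  • If y = 3: the equation forces x = 9, giving (y, x) = (3, 9), which violates y > x.
Both branches are infeasible, so the system has no integer solution.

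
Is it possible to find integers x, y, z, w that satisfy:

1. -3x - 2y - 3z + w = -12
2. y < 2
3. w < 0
Yes

Take x = 0, y = 0, z = 0, w = -12. Substituting into each constraint:
  (1) -3(0) - 2(0) - 3(0) + (-12) = -12 ✓
  (2) 0 < 2 ✓
  (3) -12 < 0 ✓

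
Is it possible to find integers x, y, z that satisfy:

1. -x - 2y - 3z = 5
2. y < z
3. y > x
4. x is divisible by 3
Yes

Take x = -3, y = -1, z = 0. Substituting into each constraint:
  (1) 3 - 2(-1) - 3(0) = 5 ✓
  (2) -1 < 0 ✓
  (3) -1 > -3 ✓
  (4) -3 = 3 × -1, remainder 0 ✓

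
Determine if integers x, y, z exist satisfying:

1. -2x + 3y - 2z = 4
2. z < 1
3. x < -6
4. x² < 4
No

A contradictory subset is {x < -6, x² < 4}. No integer assignment can satisfy these jointly:

  - x < -6: bounds one variable relative to a constant
  - x² < 4: restricts x to |x| ≤ 1

Direct contradiction: the bounds on x require x ≥ -1 and x ≤ -7 simultaneously, which is empty.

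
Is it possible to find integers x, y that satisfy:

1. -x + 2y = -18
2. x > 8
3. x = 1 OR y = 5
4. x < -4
No

A contradictory subset is {x > 8, x < -4}. No integer assignment can satisfy these jointly:

  - x > 8: bounds one variable relative to a constant
  - x < -4: bounds one variable relative to a constant

Direct contradiction: the bounds on x require x ≥ 9 and x ≤ -5 simultaneously, which is empty.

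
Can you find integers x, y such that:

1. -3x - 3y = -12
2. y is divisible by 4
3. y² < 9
Yes

Take x = 4, y = 0. Substituting into each constraint:
  (1) -3(4) - 3(0) = -12 ✓
  (2) 0 = 4 × 0, remainder 0 ✓
  (3) y² = (0)² = 0, and 0 < 9 ✓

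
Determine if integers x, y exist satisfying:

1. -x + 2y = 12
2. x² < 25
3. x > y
No

The full constraint system is jointly infeasible over the integers. Each constraint and what it forces:

  - -x + 2y = 12: is a linear equation tying the variables together
  - x² < 25: restricts x to |x| ≤ 4
  - x > y: bounds one variable relative to another variable

Propagating the comparison: y < x and x ≤ 4 give y ≤ 3. Range argument: with x ∈ [-4, 4], y ∈ [−∞, 3], the left side of the equation is at most 10, but the right side is 12 > 10. No integer solution exists.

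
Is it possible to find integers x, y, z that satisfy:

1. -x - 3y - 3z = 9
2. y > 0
Yes

Take x = 0, y = 1, z = -4. Substituting into each constraint:
  (1) 0 - 3(1) - 3(-4) = 9 ✓
  (2) 1 > 0 ✓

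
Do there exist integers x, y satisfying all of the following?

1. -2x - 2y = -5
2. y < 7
No

Even the single constraint (-2x - 2y = -5) is infeasible over the integers.

  - -2x - 2y = -5: every term on the left is divisible by 2, so the LHS ≡ 0 (mod 2), but the RHS -5 is not — no integer solution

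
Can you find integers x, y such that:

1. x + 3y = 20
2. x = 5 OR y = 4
Yes

Take x = 8, y = 4. Substituting into each constraint:
  (1) 8 + 3(4) = 20 ✓
  (2) y = 4, target 4 ✓ (second branch holds)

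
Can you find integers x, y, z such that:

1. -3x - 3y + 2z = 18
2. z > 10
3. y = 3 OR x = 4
Yes

Take x = 1, y = 3, z = 15. Substituting into each constraint:
  (1) -3(1) - 3(3) + 2(15) = 18 ✓
  (2) 15 > 10 ✓
  (3) y = 3, target 3 ✓ (first branch holds)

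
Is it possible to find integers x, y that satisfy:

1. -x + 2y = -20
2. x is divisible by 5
Yes

Take x = 0, y = -10. Substituting into each constraint:
  (1) 0 + 2(-10) = -20 ✓
  (2) 0 = 5 × 0, remainder 0 ✓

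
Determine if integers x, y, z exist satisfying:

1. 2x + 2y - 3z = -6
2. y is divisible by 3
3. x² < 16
Yes

Take x = -3, y = 0, z = 0. Substituting into each constraint:
  (1) 2(-3) + 2(0) - 3(0) = -6 ✓
  (2) 0 = 3 × 0, remainder 0 ✓
  (3) x² = (-3)² = 9, and 9 < 16 ✓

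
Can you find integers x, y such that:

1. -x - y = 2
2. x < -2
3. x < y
Yes

Take x = -3, y = 1. Substituting into each constraint:
  (1) 3 + (-1) = 2 ✓
  (2) -3 < -2 ✓
  (3) -3 < 1 ✓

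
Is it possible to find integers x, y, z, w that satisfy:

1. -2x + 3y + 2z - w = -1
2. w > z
Yes

Take x = 0, y = 0, z = 0, w = 1. Substituting into each constraint:
  (1) -2(0) + 3(0) + 2(0) + (-1) = -1 ✓
  (2) 1 > 0 ✓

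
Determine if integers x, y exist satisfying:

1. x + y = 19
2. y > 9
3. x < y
Yes

Take x = 9, y = 10. Substituting into each constraint:
  (1) 9 + 10 = 19 ✓
  (2) 10 > 9 ✓
  (3) 9 < 10 ✓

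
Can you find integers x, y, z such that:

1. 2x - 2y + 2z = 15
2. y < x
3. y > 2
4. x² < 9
No

Even the single constraint (2x - 2y + 2z = 15) is infeasible over the integers.

  - 2x - 2y + 2z = 15: every term on the left is divisible by 2, so the LHS ≡ 0 (mod 2), but the RHS 15 is not — no integer solution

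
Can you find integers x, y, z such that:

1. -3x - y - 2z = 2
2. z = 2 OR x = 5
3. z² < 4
Yes

Take x = 5, y = -17, z = 0. Substituting into each constraint:
  (1) -3(5) + 17 - 2(0) = 2 ✓
  (2) x = 5, target 5 ✓ (second branch holds)
  (3) z² = (0)² = 0, and 0 < 4 ✓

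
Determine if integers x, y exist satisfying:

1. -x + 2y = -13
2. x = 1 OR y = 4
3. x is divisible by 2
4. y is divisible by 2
No

A contradictory subset is {-x + 2y = -13, x is divisible by 2}. No integer assignment can satisfy these jointly:

  - -x + 2y = -13: is a linear equation tying the variables together
  - x is divisible by 2: restricts x to multiples of 2

Modular obstruction: writing x = 2x', every remaining term of the linear equation is divisible by 2, so the left side is ≡ 0 (mod 2); but the right side -13 ≡ 1 (mod 2). No integers can satisfy it.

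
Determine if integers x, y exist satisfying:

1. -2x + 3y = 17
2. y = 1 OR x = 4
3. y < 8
Yes

Take x = -7, y = 1. Substituting into each constraint:
  (1) -2(-7) + 3(1) = 17 ✓
  (2) y = 1, target 1 ✓ (first branch holds)
  (3) 1 < 8 ✓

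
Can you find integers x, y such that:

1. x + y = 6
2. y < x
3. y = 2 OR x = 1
Yes

Take x = 4, y = 2. Substituting into each constraint:
  (1) 4 + 2 = 6 ✓
  (2) 2 < 4 ✓
  (3) y = 2, target 2 ✓ (first branch holds)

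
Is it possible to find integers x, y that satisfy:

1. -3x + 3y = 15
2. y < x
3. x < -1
No

A contradictory subset is {-3x + 3y = 15, y < x}. No integer assignment can satisfy these jointly:

  - -3x + 3y = 15: is a linear equation tying the variables together
  - y < x: bounds one variable relative to another variable

From the equation, x − y = -5, i.e. x − y = -5; but x > y requires x − y ≥ 1. Contradiction.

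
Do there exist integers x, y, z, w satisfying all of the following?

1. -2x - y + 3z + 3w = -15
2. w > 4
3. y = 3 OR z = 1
Yes

Take x = 0, y = 3, z = -9, w = 5. Substituting into each constraint:
  (1) -2(0) + (-3) + 3(-9) + 3(5) = -15 ✓
  (2) 5 > 4 ✓
  (3) y = 3, target 3 ✓ (first branch holds)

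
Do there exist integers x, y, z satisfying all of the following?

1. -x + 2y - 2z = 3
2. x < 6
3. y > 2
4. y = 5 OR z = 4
Yes

Take x = 5, y = 5, z = 1. Substituting into each constraint:
  (1) (-5) + 2(5) - 2(1) = 3 ✓
  (2) 5 < 6 ✓
  (3) 5 > 2 ✓
  (4) y = 5, target 5 ✓ (first branch holds)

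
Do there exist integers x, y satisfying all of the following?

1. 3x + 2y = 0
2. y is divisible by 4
Yes

Take x = 0, y = 0. Substituting into each constraint:
  (1) 3(0) + 2(0) = 0 ✓
  (2) 0 = 4 × 0, remainder 0 ✓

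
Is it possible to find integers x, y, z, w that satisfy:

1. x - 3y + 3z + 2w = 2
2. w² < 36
Yes

Take x = 0, y = 0, z = 0, w = 1. Substituting into each constraint:
  (1) 0 - 3(0) + 3(0) + 2(1) = 2 ✓
  (2) w² = (1)² = 1, and 1 < 36 ✓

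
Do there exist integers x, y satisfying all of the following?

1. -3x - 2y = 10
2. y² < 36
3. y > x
Yes

Take x = -4, y = 1. Substituting into each constraint:
  (1) -3(-4) - 2(1) = 10 ✓
  (2) y² = (1)² = 1, and 1 < 36 ✓
  (3) 1 > -4 ✓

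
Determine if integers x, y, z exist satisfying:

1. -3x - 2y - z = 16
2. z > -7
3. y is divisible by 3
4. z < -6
No

A contradictory subset is {z > -7, z < -6}. No integer assignment can satisfy these jointly:

  - z > -7: bounds one variable relative to a constant
  - z < -6: bounds one variable relative to a constant

Direct contradiction: the bounds on z require z ≥ -6 and z ≤ -7 simultaneously, which is empty.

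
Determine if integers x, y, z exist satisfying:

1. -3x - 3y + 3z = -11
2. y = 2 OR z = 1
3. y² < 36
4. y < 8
No

Even the single constraint (-3x - 3y + 3z = -11) is infeasible over the integers.

  - -3x - 3y + 3z = -11: every term on the left is divisible by 3, so the LHS ≡ 0 (mod 3), but the RHS -11 is not — no integer solution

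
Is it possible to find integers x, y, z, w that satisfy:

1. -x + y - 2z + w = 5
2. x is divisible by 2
Yes

Take x = 0, y = 5, z = 0, w = 0. Substituting into each constraint:
  (1) 0 + 5 - 2(0) + 0 = 5 ✓
  (2) 0 = 2 × 0, remainder 0 ✓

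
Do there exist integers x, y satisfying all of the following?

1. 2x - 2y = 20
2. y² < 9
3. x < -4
No

The full constraint system is jointly infeasible over the integers. Each constraint and what it forces:

  - 2x - 2y = 20: is a linear equation tying the variables together
  - y² < 9: restricts y to |y| ≤ 2
  - x < -4: bounds one variable relative to a constant

Range argument: with x ∈ [−∞, -5], y ∈ [-2, 2], the left side of the equation is at most -6, but the right side is 20 > -6. No integer solution exists.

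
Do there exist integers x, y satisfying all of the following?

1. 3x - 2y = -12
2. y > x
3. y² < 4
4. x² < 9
No

A contradictory subset is {3x - 2y = -12, y² < 4, x² < 9}. No integer assignment can satisfy these jointly:

  - 3x - 2y = -12: is a linear equation tying the variables together
  - y² < 4: restricts y to |y| ≤ 1
  - x² < 9: restricts x to |x| ≤ 2

Range argument: with x ∈ [-2, 2], y ∈ [-1, 1], the left side of the equation is at least -8, but the right side is -12 < -8. No integer solution exists.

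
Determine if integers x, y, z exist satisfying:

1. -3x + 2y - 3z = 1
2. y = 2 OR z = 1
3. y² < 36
Yes

Take x = 1, y = 2, z = 0. Substituting into each constraint:
  (1) -3(1) + 2(2) - 3(0) = 1 ✓
  (2) y = 2, target 2 ✓ (first branch holds)
  (3) y² = (2)² = 4, and 4 < 36 ✓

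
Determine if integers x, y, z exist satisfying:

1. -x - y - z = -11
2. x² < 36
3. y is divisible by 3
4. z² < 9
Yes

Take x = 2, y = 9, z = 0. Substituting into each constraint:
  (1) (-2) + (-9) + 0 = -11 ✓
  (2) x² = (2)² = 4, and 4 < 36 ✓
  (3) 9 = 3 × 3, remainder 0 ✓
  (4) z² = (0)² = 0, and 0 < 9 ✓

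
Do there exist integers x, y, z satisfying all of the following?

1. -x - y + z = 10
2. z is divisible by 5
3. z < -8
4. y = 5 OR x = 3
Yes

Take x = -25, y = 5, z = -10. Substituting into each constraint:
  (1) 25 + (-5) + (-10) = 10 ✓
  (2) -10 = 5 × -2, remainder 0 ✓
  (3) -10 < -8 ✓
  (4) y = 5, target 5 ✓ (first branch holds)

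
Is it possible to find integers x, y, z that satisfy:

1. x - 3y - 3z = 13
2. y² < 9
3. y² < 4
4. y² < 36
Yes

Take x = 13, y = 0, z = 0. Substituting into each constraint:
  (1) 13 - 3(0) - 3(0) = 13 ✓
  (2) y² = (0)² = 0, and 0 < 9 ✓
  (3) y² = (0)² = 0, and 0 < 4 ✓
  (4) y² = (0)² = 0, and 0 < 36 ✓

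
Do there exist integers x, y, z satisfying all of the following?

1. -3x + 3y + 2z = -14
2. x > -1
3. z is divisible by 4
Yes

Take x = 6, y = -4, z = 8. Substituting into each constraint:
  (1) -3(6) + 3(-4) + 2(8) = -14 ✓
  (2) 6 > -1 ✓
  (3) 8 = 4 × 2, remainder 0 ✓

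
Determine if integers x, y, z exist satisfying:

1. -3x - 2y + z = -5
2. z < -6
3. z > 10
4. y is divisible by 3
No

A contradictory subset is {z < -6, z > 10}. No integer assignment can satisfy these jointly:

  - z < -6: bounds one variable relative to a constant
  - z > 10: bounds one variable relative to a constant

Direct contradiction: the bounds on z require z ≥ 11 and z ≤ -7 simultaneously, which is empty.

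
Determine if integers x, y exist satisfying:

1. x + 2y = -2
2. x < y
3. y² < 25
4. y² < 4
Yes

Take x = -2, y = 0. Substituting into each constraint:
  (1) (-2) + 2(0) = -2 ✓
  (2) -2 < 0 ✓
  (3) y² = (0)² = 0, and 0 < 25 ✓
  (4) y² = (0)² = 0, and 0 < 4 ✓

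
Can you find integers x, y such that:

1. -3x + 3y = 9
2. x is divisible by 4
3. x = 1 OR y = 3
Yes

Take x = 0, y = 3. Substituting into each constraint:
  (1) -3(0) + 3(3) = 9 ✓
  (2) 0 = 4 × 0, remainder 0 ✓
  (3) y = 3, target 3 ✓ (second branch holds)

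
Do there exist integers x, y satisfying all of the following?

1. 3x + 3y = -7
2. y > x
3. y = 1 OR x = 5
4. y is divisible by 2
No

Even the single constraint (3x + 3y = -7) is infeasible over the integers.

  - 3x + 3y = -7: every term on the left is divisible by 3, so the LHS ≡ 0 (mod 3), but the RHS -7 is not — no integer solution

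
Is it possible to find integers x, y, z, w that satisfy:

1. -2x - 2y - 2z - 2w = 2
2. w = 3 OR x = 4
Yes

Take x = 4, y = 0, z = -9, w = 4. Substituting into each constraint:
  (1) -2(4) - 2(0) - 2(-9) - 2(4) = 2 ✓
  (2) x = 4, target 4 ✓ (second branch holds)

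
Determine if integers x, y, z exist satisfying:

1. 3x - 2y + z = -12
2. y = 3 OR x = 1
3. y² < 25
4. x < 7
Yes

Take x = 1, y = 2, z = -11. Substituting into each constraint:
  (1) 3(1) - 2(2) + (-11) = -12 ✓
  (2) x = 1, target 1 ✓ (second branch holds)
  (3) y² = (2)² = 4, and 4 < 25 ✓
  (4) 1 < 7 ✓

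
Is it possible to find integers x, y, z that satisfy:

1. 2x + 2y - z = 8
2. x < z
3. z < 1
Yes

Take x = -1, y = 5, z = 0. Substituting into each constraint:
  (1) 2(-1) + 2(5) + 0 = 8 ✓
  (2) -1 < 0 ✓
  (3) 0 < 1 ✓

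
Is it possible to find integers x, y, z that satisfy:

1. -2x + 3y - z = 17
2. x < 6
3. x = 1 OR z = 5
Yes

Take x = 1, y = 0, z = -19. Substituting into each constraint:
  (1) -2(1) + 3(0) + 19 = 17 ✓
  (2) 1 < 6 ✓
  (3) x = 1, target 1 ✓ (first branch holds)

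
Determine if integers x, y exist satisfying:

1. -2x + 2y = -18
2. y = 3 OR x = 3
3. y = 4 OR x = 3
Yes

Take x = 3, y = -6. Substituting into each constraint:
  (1) -2(3) + 2(-6) = -18 ✓
  (2) x = 3, target 3 ✓ (second branch holds)
  (3) x = 3, target 3 ✓ (second branch holds)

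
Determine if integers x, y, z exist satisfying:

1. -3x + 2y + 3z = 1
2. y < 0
Yes

Take x = 0, y = -1, z = 1. Substituting into each constraint:
  (1) -3(0) + 2(-1) + 3(1) = 1 ✓
  (2) -1 < 0 ✓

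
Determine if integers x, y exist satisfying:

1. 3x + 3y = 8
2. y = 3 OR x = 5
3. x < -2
No

Even the single constraint (3x + 3y = 8) is infeasible over the integers.

  - 3x + 3y = 8: every term on the left is divisible by 3, so the LHS ≡ 0 (mod 3), but the RHS 8 is not — no integer solution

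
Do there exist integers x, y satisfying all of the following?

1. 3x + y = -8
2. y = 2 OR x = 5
Yes

Take x = 5, y = -23. Substituting into each constraint:
  (1) 3(5) + (-23) = -8 ✓
  (2) x = 5, target 5 ✓ (second branch holds)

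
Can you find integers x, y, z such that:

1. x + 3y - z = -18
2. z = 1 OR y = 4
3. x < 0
Yes

Take x = -30, y = 4, z = 0. Substituting into each constraint:
  (1) (-30) + 3(4) + 0 = -18 ✓
  (2) y = 4, target 4 ✓ (second branch holds)
  (3) -30 < 0 ✓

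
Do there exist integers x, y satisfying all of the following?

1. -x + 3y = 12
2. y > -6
Yes

Take x = -12, y = 0. Substituting into each constraint:
  (1) 12 + 3(0) = 12 ✓
  (2) 0 > -6 ✓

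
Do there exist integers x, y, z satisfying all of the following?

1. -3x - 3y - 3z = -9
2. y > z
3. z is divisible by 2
Yes

Take x = 2, y = 1, z = 0. Substituting into each constraint:
  (1) -3(2) - 3(1) - 3(0) = -9 ✓
  (2) 1 > 0 ✓
  (3) 0 = 2 × 0, remainder 0 ✓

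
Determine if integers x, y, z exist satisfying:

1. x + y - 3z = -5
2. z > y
Yes

Take x = -2, y = 0, z = 1. Substituting into each constraint:
  (1) (-2) + 0 - 3(1) = -5 ✓
  (2) 1 > 0 ✓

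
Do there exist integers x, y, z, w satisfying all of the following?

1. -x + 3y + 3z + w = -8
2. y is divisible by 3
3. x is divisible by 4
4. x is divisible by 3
Yes

Take x = 0, y = 0, z = 0, w = -8. Substituting into each constraint:
  (1) 0 + 3(0) + 3(0) + (-8) = -8 ✓
  (2) 0 = 3 × 0, remainder 0 ✓
  (3) 0 = 4 × 0, remainder 0 ✓
  (4) 0 = 3 × 0, remainder 0 ✓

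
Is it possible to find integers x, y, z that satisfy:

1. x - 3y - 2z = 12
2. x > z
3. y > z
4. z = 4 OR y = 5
Yes

Take x = 35, y = 5, z = 4. Substituting into each constraint:
  (1) 35 - 3(5) - 2(4) = 12 ✓
  (2) 35 > 4 ✓
  (3) 5 > 4 ✓
  (4) z = 4, target 4 ✓ (first branch holds)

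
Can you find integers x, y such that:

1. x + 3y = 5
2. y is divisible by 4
Yes

Take x = 5, y = 0. Substituting into each constraint:
  (1) 5 + 3(0) = 5 ✓
  (2) 0 = 4 × 0, remainder 0 ✓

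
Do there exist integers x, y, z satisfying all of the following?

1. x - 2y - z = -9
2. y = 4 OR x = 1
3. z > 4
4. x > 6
Yes

Take x = 7, y = 4, z = 8. Substituting into each constraint:
  (1) 7 - 2(4) + (-8) = -9 ✓
  (2) y = 4, target 4 ✓ (first branch holds)
  (3) 8 > 4 ✓
  (4) 7 > 6 ✓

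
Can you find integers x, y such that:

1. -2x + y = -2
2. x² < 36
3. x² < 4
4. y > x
No

A contradictory subset is {-2x + y = -2, x² < 4, y > x}. No integer assignment can satisfy these jointly:

  - -2x + y = -2: is a linear equation tying the variables together
  - x² < 4: restricts x to |x| ≤ 1
  - y > x: bounds one variable relative to another variable

The bounds confine x to {-1, 0, 1}. For each value, substitute into the equation:
  • x = -1: the equation forces y = -4, but y > x fails since -4 ≤ -1.
  • x = 0: the equation forces y = -2, but y > x fails since -2 ≤ 0.
  • x = 1: the equation forces y = 0, but y > x fails since 0 ≤ 1.
Every case fails, so no integer solution exists.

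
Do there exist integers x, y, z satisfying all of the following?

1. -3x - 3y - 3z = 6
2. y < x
Yes

Take x = 0, y = -1, z = -1. Substituting into each constraint:
  (1) -3(0) - 3(-1) - 3(-1) = 6 ✓
  (2) -1 < 0 ✓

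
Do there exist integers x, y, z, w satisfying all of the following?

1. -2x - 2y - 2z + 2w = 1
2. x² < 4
No

Even the single constraint (-2x - 2y - 2z + 2w = 1) is infeasible over the integers.

  - -2x - 2y - 2z + 2w = 1: every term on the left is divisible by 2, so the LHS ≡ 0 (mod 2), but the RHS 1 is not — no integer solution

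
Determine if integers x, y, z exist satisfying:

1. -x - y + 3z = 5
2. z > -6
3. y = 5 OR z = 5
Yes

Take x = 2, y = 5, z = 4. Substituting into each constraint:
  (1) (-2) + (-5) + 3(4) = 5 ✓
  (2) 4 > -6 ✓
  (3) y = 5, target 5 ✓ (first branch holds)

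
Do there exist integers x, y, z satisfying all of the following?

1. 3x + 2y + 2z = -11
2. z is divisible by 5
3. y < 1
Yes

Take x = -3, y = -1, z = 0. Substituting into each constraint:
  (1) 3(-3) + 2(-1) + 2(0) = -11 ✓
  (2) 0 = 5 × 0, remainder 0 ✓
  (3) -1 < 1 ✓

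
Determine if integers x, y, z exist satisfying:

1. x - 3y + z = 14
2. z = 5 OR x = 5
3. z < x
Yes

Take x = 6, y = -1, z = 5. Substituting into each constraint:
  (1) 6 - 3(-1) + 5 = 14 ✓
  (2) z = 5, target 5 ✓ (first branch holds)
  (3) 5 < 6 ✓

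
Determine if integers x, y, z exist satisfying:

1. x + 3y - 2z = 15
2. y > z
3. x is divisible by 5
Yes

Take x = 0, y = 13, z = 12. Substituting into each constraint:
  (1) 0 + 3(13) - 2(12) = 15 ✓
  (2) 13 > 12 ✓
  (3) 0 = 5 × 0, remainder 0 ✓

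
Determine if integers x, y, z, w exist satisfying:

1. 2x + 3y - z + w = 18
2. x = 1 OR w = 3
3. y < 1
Yes

Take x = 9, y = -1, z = 0, w = 3. Substituting into each constraint:
  (1) 2(9) + 3(-1) + 0 + 3 = 18 ✓
  (2) w = 3, target 3 ✓ (second branch holds)
  (3) -1 < 1 ✓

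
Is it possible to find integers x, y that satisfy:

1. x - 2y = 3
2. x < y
Yes

Take x = -5, y = -4. Substituting into each constraint:
  (1) (-5) - 2(-4) = 3 ✓
  (2) -5 < -4 ✓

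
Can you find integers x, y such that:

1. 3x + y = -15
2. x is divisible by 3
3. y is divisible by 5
Yes

Take x = 0, y = -15. Substituting into each constraint:
  (1) 3(0) + (-15) = -15 ✓
  (2) 0 = 3 × 0, remainder 0 ✓
  (3) -15 = 5 × -3, remainder 0 ✓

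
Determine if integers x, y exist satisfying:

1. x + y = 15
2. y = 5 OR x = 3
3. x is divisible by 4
No

The full constraint system is jointly infeasible over the integers. Each constraint and what it forces:

  - x + y = 15: is a linear equation tying the variables together
  - y = 5 OR x = 3: forces a choice: either y = 5 or x = 3
  - x is divisible by 4: restricts x to multiples of 4

Split on the disjunction (y = 5 OR x = 3):
  • If y = 5: with y = 5, writing x = 4x', every remaining term of the linear equation is divisible by 4, so the left side is ≡ 0 (mod 4); but the right side 10 ≡ 2 (mod 4). No integers can satisfy it.
  • If x = 3: this contradicts the divisibility constraint — 3 is not a multiple of 4.
Both branches are infeasible, so the system has no integer solution.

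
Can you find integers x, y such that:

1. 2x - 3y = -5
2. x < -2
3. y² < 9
Yes

Take x = -4, y = -1. Substituting into each constraint:
  (1) 2(-4) - 3(-1) = -5 ✓
  (2) -4 < -2 ✓
  (3) y² = (-1)² = 1, and 1 < 9 ✓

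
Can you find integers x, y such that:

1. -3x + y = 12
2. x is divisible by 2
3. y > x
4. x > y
No

A contradictory subset is {y > x, x > y}. No integer assignment can satisfy these jointly:

  - y > x: bounds one variable relative to another variable
  - x > y: bounds one variable relative to another variable

Direct contradiction: y > x and x > y cannot both hold.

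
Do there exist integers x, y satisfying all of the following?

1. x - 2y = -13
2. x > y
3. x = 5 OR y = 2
No

The full constraint system is jointly infeasible over the integers. Each constraint and what it forces:

  - x - 2y = -13: is a linear equation tying the variables together
  - x > y: bounds one variable relative to another variable
  - x = 5 OR y = 2: forces a choice: either x = 5 or y = 2

Split on the disjunction (x = 5 OR y = 2):
  • If x = 5: the equation forces y = 9, giving (x, y) = (5, 9), which violates x > y.
  • If y = 2: the equation forces x = -9, giving (y, x) = (2, -9), which violates x > y.
Both branches are infeasible, so the system has no integer solution.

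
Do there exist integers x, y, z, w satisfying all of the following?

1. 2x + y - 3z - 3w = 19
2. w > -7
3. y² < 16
Yes

Take x = 11, y = 0, z = 0, w = 1. Substituting into each constraint:
  (1) 2(11) + 0 - 3(0) - 3(1) = 19 ✓
  (2) 1 > -7 ✓
  (3) y² = (0)² = 0, and 0 < 16 ✓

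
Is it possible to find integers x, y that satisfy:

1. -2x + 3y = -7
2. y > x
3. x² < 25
No

The full constraint system is jointly infeasible over the integers. Each constraint and what it forces:

  - -2x + 3y = -7: is a linear equation tying the variables together
  - y > x: bounds one variable relative to another variable
  - x² < 25: restricts x to |x| ≤ 4

The bounds confine x to {-4, -3, -2, -1, 0, 1, 2, 3, 4}. For each value, substitute into the equation:
  • x = -4: the equation forces y = -5, but y > x fails since -5 ≤ -4.
  • x = -3: the equation gives 3y = -13, so y would not be an integer.
  • x = -2: the equation gives 3y = -11, so y would not be an integer.
  • x = -1: the equation forces y = -3, but y > x fails since -3 ≤ -1.
  • x = 0: the equation gives 3y = -7, so y would not be an integer.
  • x = 1: the equation gives 3y = -5, so y would not be an integer.
  • x = 2: the equation forces y = -1, but y > x fails since -1 ≤ 2.
  • x = 3: the equation gives 3y = -1, so y would not be an integer.
  • x = 4: the equation gives 3y = 1, so y would not be an integer.
Every case fails, so no integer solution exists.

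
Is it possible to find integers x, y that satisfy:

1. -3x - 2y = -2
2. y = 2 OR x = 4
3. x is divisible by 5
No

The full constraint system is jointly infeasible over the integers. Each constraint and what it forces:

  - -3x - 2y = -2: is a linear equation tying the variables together
  - y = 2 OR x = 4: forces a choice: either y = 2 or x = 4
  - x is divisible by 5: restricts x to multiples of 5

Split on the disjunction (y = 2 OR x = 4):
  • If y = 2: with y = 2, writing x = 5x', every remaining term of the linear equation is divisible by 15, so the left side is ≡ 0 (mod 15); but the right side 2 ≡ 2 (mod 15). No integers can satisfy it.
  • If x = 4: this contradicts the divisibility constraint — 4 is not a multiple of 5.
Both branches are infeasible, so the system has no integer solution.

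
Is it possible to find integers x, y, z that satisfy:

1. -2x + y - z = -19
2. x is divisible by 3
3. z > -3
Yes

Take x = 0, y = -19, z = 0. Substituting into each constraint:
  (1) -2(0) + (-19) + 0 = -19 ✓
  (2) 0 = 3 × 0, remainder 0 ✓
  (3) 0 > -3 ✓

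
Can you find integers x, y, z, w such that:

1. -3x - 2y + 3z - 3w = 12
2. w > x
Yes

Take x = -1, y = -3, z = 1, w = 0. Substituting into each constraint:
  (1) -3(-1) - 2(-3) + 3(1) - 3(0) = 12 ✓
  (2) 0 > -1 ✓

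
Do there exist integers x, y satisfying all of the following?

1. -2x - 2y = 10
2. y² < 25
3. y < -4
No

A contradictory subset is {y² < 25, y < -4}. No integer assignment can satisfy these jointly:

  - y² < 25: restricts y to |y| ≤ 4
  - y < -4: bounds one variable relative to a constant

Direct contradiction: the bounds on y require y ≥ -4 and y ≤ -5 simultaneously, which is empty.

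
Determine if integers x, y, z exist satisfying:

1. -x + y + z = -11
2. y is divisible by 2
Yes

Take x = 11, y = 0, z = 0. Substituting into each constraint:
  (1) (-11) + 0 + 0 = -11 ✓
  (2) 0 = 2 × 0, remainder 0 ✓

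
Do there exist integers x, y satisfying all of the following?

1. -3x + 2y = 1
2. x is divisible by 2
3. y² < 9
No

A contradictory subset is {-3x + 2y = 1, x is divisible by 2}. No integer assignment can satisfy these jointly:

  - -3x + 2y = 1: is a linear equation tying the variables together
  - x is divisible by 2: restricts x to multiples of 2

Modular obstruction: writing x = 2x', every remaining term of the linear equation is divisible by 2, so the left side is ≡ 0 (mod 2); but the right side 1 ≡ 1 (mod 2). No integers can satisfy it.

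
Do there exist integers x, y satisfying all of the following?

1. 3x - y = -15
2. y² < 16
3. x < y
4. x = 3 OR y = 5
No

A contradictory subset is {3x - y = -15, y² < 16, x = 3 OR y = 5}. No integer assignment can satisfy these jointly:

  - 3x - y = -15: is a linear equation tying the variables together
  - y² < 16: restricts y to |y| ≤ 3
  - x = 3 OR y = 5: forces a choice: either x = 3 or y = 5

Split on the disjunction (x = 3 OR y = 5):
  • If x = 3: the equation forces y = 24, but y² < 16 requires |y| ≤ 3.
  • If y = 5: this contradicts y² < 16, which requires |y| ≤ 3.
Both branches are infeasible, so the system has no integer solution.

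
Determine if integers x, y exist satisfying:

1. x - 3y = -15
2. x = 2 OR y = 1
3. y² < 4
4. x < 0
Yes

Take x = -12, y = 1. Substituting into each constraint:
  (1) (-12) - 3(1) = -15 ✓
  (2) y = 1, target 1 ✓ (second branch holds)
  (3) y² = (1)² = 1, and 1 < 4 ✓
  (4) -12 < 0 ✓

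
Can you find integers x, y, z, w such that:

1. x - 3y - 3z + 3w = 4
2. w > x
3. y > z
Yes

Take x = 1, y = 1, z = 0, w = 2. Substituting into each constraint:
  (1) 1 - 3(1) - 3(0) + 3(2) = 4 ✓
  (2) 2 > 1 ✓
  (3) 1 > 0 ✓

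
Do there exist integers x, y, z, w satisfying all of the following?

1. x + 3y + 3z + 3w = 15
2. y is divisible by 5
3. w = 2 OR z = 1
Yes

Take x = 0, y = 0, z = 3, w = 2. Substituting into each constraint:
  (1) 0 + 3(0) + 3(3) + 3(2) = 15 ✓
  (2) 0 = 5 × 0, remainder 0 ✓
  (3) w = 2, target 2 ✓ (first branch holds)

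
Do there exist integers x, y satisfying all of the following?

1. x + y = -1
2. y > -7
Yes

Take x = -1, y = 0. Substituting into each constraint:
  (1) (-1) + 0 = -1 ✓
  (2) 0 > -7 ✓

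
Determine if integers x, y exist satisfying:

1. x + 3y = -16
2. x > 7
Yes

Take x = 8, y = -8. Substituting into each constraint:
  (1) 8 + 3(-8) = -16 ✓
  (2) 8 > 7 ✓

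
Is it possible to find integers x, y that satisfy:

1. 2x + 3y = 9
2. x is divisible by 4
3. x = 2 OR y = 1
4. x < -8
No

A contradictory subset is {2x + 3y = 9, x = 2 OR y = 1, x < -8}. No integer assignment can satisfy these jointly:

  - 2x + 3y = 9: is a linear equation tying the variables together
  - x = 2 OR y = 1: forces a choice: either x = 2 or y = 1
  - x < -8: bounds one variable relative to a constant

Split on the disjunction (x = 2 OR y = 1):
  • If x = 2: this contradicts the bound x ≤ -9.
  • If y = 1: the equation forces x = 3, which contradicts the bound x ≤ -9.
Both branches are infeasible, so the system has no integer solution.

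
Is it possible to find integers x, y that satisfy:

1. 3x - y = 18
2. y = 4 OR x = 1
Yes

Take x = 1, y = -15. Substituting into each constraint:
  (1) 3(1) + 15 = 18 ✓
  (2) x = 1, target 1 ✓ (second branch holds)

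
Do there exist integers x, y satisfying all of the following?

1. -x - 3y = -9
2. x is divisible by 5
Yes

Take x = 0, y = 3. Substituting into each constraint:
  (1) 0 - 3(3) = -9 ✓
  (2) 0 = 5 × 0, remainder 0 ✓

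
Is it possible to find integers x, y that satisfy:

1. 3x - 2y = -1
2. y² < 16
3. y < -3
No

A contradictory subset is {y² < 16, y < -3}. No integer assignment can satisfy these jointly:

  - y² < 16: restricts y to |y| ≤ 3
  - y < -3: bounds one variable relative to a constant

Direct contradiction: the bounds on y require y ≥ -3 and y ≤ -4 simultaneously, which is empty.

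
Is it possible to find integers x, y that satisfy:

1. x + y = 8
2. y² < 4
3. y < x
Yes

Take x = 8, y = 0. Substituting into each constraint:
  (1) 8 + 0 = 8 ✓
  (2) y² = (0)² = 0, and 0 < 4 ✓
  (3) 0 < 8 ✓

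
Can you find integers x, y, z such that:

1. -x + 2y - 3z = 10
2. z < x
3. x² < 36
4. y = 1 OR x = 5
Yes

Take x = 5, y = 12, z = 3. Substituting into each constraint:
  (1) (-5) + 2(12) - 3(3) = 10 ✓
  (2) 3 < 5 ✓
  (3) x² = (5)² = 25, and 25 < 36 ✓
  (4) x = 5, target 5 ✓ (second branch holds)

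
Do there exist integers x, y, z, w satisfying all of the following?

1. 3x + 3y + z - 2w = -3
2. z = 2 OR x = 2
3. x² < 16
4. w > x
Yes

Take x = 2, y = 0, z = -3, w = 3. Substituting into each constraint:
  (1) 3(2) + 3(0) + (-3) - 2(3) = -3 ✓
  (2) x = 2, target 2 ✓ (second branch holds)
  (3) x² = (2)² = 4, and 4 < 16 ✓
  (4) 3 > 2 ✓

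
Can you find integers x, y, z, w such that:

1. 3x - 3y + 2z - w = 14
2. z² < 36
Yes

Take x = 0, y = -5, z = 0, w = 1. Substituting into each constraint:
  (1) 3(0) - 3(-5) + 2(0) + (-1) = 14 ✓
  (2) z² = (0)² = 0, and 0 < 36 ✓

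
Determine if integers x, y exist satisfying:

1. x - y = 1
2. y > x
No

The full constraint system is jointly infeasible over the integers. Each constraint and what it forces:

  - x - y = 1: is a linear equation tying the variables together
  - y > x: bounds one variable relative to another variable

From the equation, x − y = 1, i.e. y − x = -1; but y > x requires y − x ≥ 1. Contradiction.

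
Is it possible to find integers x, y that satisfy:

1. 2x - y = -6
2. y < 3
Yes

Take x = -3, y = 0. Substituting into each constraint:
  (1) 2(-3) + 0 = -6 ✓
  (2) 0 < 3 ✓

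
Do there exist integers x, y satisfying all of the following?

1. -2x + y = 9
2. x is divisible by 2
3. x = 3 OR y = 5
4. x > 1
No

The full constraint system is jointly infeasible over the integers. Each constraint and what it forces:

  - -2x + y = 9: is a linear equation tying the variables together
  - x is divisible by 2: restricts x to multiples of 2
  - x = 3 OR y = 5: forces a choice: either x = 3 or y = 5
  - x > 1: bounds one variable relative to a constant

Split on the disjunction (x = 3 OR y = 5):
  • If x = 3: this contradicts the divisibility constraint — 3 is not a multiple of 2.
  • If y = 5: the equation forces x = -2, which contradicts the bound x ≥ 2.
Both branches are infeasible, so the system has no integer solution.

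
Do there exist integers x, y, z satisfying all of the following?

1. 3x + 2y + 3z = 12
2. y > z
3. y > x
Yes

Take x = 2, y = 3, z = 0. Substituting into each constraint:
  (1) 3(2) + 2(3) + 3(0) = 12 ✓
  (2) 3 > 0 ✓
  (3) 3 > 2 ✓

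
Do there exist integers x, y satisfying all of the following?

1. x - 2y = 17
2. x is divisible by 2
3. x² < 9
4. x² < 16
No

A contradictory subset is {x - 2y = 17, x is divisible by 2}. No integer assignment can satisfy these jointly:

  - x - 2y = 17: is a linear equation tying the variables together
  - x is divisible by 2: restricts x to multiples of 2

Modular obstruction: writing x = 2x', every remaining term of the linear equation is divisible by 2, so the left side is ≡ 0 (mod 2); but the right side 17 ≡ 1 (mod 2). No integers can satisfy it.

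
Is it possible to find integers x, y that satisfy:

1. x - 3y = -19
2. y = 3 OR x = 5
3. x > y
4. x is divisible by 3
No

A contradictory subset is {x - 3y = -19, y = 3 OR x = 5, x > y}. No integer assignment can satisfy these jointly:

  - x - 3y = -19: is a linear equation tying the variables together
  - y = 3 OR x = 5: forces a choice: either y = 3 or x = 5
  - x > y: bounds one variable relative to another variable

Split on the disjunction (y = 3 OR x = 5):
  • If y = 3: the equation forces x = -10, giving (y, x) = (3, -10), which violates x > y.
  • If x = 5: the equation forces y = 8, giving (x, y) = (5, 8), which violates x > y.
Both branches are infeasible, so the system has no integer solution.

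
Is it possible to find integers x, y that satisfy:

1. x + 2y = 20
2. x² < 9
Yes

Take x = 0, y = 10. Substituting into each constraint:
  (1) 0 + 2(10) = 20 ✓
  (2) x² = (0)² = 0, and 0 < 9 ✓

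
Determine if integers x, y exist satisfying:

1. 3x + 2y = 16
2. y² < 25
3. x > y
Yes

Take x = 4, y = 2. Substituting into each constraint:
  (1) 3(4) + 2(2) = 16 ✓
  (2) y² = (2)² = 4, and 4 < 25 ✓
  (3) 4 > 2 ✓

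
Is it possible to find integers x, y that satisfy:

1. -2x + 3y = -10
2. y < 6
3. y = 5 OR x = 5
Yes

Take x = 5, y = 0. Substituting into each constraint:
  (1) -2(5) + 3(0) = -10 ✓
  (2) 0 < 6 ✓
  (3) x = 5, target 5 ✓ (second branch holds)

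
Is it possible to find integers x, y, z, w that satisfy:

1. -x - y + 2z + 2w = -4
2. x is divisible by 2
Yes

Take x = 0, y = 4, z = 0, w = 0. Substituting into each constraint:
  (1) 0 + (-4) + 2(0) + 2(0) = -4 ✓
  (2) 0 = 2 × 0, remainder 0 ✓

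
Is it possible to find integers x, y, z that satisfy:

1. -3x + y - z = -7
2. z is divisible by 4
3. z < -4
Yes

Take x = 5, y = 0, z = -8. Substituting into each constraint:
  (1) -3(5) + 0 + 8 = -7 ✓
  (2) -8 = 4 × -2, remainder 0 ✓
  (3) -8 < -4 ✓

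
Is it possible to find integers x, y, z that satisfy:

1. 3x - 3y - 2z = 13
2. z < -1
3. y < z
Yes

Take x = 0, y = -3, z = -2. Substituting into each constraint:
  (1) 3(0) - 3(-3) - 2(-2) = 13 ✓
  (2) -2 < -1 ✓
  (3) -3 < -2 ✓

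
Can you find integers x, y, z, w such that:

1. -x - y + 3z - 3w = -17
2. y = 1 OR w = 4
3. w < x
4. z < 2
Yes

Take x = 5, y = 0, z = 0, w = 4. Substituting into each constraint:
  (1) (-5) + 0 + 3(0) - 3(4) = -17 ✓
  (2) w = 4, target 4 ✓ (second branch holds)
  (3) 4 < 5 ✓
  (4) 0 < 2 ✓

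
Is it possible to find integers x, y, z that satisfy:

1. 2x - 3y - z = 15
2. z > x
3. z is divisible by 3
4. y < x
Yes

Take x = 21, y = 1, z = 24. Substituting into each constraint:
  (1) 2(21) - 3(1) + (-24) = 15 ✓
  (2) 24 > 21 ✓
  (3) 24 = 3 × 8, remainder 0 ✓
  (4) 1 < 21 ✓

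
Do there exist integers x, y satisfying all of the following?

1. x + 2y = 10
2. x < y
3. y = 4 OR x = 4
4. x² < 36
Yes

Take x = 2, y = 4. Substituting into each constraint:
  (1) 2 + 2(4) = 10 ✓
  (2) 2 < 4 ✓
  (3) y = 4, target 4 ✓ (first branch holds)
  (4) x² = (2)² = 4, and 4 < 36 ✓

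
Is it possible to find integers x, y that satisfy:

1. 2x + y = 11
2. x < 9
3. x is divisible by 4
Yes

Take x = 0, y = 11. Substituting into each constraint:
  (1) 2(0) + 11 = 11 ✓
  (2) 0 < 9 ✓
  (3) 0 = 4 × 0, remainder 0 ✓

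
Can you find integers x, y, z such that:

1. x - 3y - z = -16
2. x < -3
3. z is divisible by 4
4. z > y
Yes

Take x = -19, y = -1, z = 0. Substituting into each constraint:
  (1) (-19) - 3(-1) + 0 = -16 ✓
  (2) -19 < -3 ✓
  (3) 0 = 4 × 0, remainder 0 ✓
  (4) 0 > -1 ✓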